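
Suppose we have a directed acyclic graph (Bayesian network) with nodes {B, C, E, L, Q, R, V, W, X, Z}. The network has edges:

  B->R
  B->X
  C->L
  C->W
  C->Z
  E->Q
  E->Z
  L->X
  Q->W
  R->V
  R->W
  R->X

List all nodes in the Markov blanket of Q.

Pa(Q) = {E}.
Children of Q: W.
For each child, the remaining parents (spouses of Q):
  W: C, R
So the Markov blanket of Q is {C, E, R, W}.

{C, E, R, W}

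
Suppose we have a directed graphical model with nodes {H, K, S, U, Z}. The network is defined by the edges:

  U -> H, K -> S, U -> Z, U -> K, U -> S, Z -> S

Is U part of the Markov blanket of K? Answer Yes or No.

U is a parent of K.
So U ∈ MB(K).

Yes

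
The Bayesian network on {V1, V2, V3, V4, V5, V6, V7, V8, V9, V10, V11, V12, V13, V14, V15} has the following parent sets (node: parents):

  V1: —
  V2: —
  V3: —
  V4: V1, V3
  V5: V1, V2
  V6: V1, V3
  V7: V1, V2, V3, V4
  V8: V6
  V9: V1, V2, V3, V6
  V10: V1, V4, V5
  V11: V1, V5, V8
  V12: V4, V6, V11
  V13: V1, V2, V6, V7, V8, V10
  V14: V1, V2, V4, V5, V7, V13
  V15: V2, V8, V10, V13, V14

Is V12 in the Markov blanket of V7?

By definition, MB(V7) is built from V7's parents, V7's children, and the co-parents of V7.
V7 has children V13, V14.
Parents of V7: V1, V2, V3, V4.
Co-parents of V7 (other parents of its children):
  parents(V13) \ {V7} = {V1, V2, V6, V8, V10}.
  parents(V14) \ {V7} = {V1, V2, V4, V5, V13}.
MB(V7) = {V1, V2, V3, V4, V5, V6, V8, V10, V13, V14}; V12 is not in this set.

No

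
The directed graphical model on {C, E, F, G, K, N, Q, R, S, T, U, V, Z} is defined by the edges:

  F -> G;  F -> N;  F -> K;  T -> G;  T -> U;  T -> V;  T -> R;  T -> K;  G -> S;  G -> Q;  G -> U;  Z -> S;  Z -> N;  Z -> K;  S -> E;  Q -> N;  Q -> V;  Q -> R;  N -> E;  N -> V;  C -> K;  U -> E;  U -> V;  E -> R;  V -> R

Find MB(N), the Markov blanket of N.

By definition, MB(N) is built from N's parents, N's children, and the co-parents of N.
Children of N: E, V.
N has parents F, Q, Z.
For each child, the remaining parents (spouses of N):
  E: S, U
  V: Q, T, U
So the Markov blanket of N is {E, F, Q, S, T, U, V, Z}.

{E, F, Q, S, T, U, V, Z}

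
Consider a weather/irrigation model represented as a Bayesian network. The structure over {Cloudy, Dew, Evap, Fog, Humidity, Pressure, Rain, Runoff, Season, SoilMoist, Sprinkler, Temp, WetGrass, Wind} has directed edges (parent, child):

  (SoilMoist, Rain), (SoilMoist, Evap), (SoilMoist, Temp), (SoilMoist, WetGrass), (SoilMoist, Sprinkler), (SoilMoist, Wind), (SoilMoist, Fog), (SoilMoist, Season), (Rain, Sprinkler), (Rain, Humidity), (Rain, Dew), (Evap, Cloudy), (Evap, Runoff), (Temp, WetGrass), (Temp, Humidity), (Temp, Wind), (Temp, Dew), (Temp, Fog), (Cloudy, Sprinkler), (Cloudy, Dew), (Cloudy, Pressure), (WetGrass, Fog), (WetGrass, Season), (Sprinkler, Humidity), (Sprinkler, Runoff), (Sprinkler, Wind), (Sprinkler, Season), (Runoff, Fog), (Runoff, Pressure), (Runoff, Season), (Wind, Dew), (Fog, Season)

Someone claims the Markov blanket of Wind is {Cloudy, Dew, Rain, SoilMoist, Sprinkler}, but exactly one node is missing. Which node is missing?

By definition, MB(Wind) is built from Wind's parents, Wind's children, and the co-parents of Wind.
Wind's parents: SoilMoist, Sprinkler, Temp.
Wind has child Dew.
For each child, the remaining parents (spouses of Wind):
  Dew: Cloudy, Rain, Temp
MB(Wind) = {Cloudy, Dew, Rain, SoilMoist, Sprinkler, Temp}.
Comparing with the claimed set, Temp is missing.

Temp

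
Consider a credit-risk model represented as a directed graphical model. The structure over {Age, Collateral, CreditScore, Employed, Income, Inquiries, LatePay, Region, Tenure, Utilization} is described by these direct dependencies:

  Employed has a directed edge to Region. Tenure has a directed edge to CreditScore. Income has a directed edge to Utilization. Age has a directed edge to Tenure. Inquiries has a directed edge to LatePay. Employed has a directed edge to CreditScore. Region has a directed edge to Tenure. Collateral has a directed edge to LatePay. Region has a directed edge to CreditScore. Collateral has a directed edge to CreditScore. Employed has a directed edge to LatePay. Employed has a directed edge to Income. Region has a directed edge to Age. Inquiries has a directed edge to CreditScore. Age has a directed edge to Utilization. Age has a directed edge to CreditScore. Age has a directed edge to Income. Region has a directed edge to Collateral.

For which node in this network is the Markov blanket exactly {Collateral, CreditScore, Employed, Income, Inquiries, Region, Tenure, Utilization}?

The target node must have every member of {Collateral, CreditScore, Employed, Income, Inquiries, Region, Tenure, Utilization} as a parent, child, or co-parent, and no others.
Parents of Age: Region; children: CreditScore, Income, Tenure, Utilization; co-parents: Collateral, Employed, Income, Inquiries, Region, Tenure.
These exactly cover the given set, so the node is Age.

Age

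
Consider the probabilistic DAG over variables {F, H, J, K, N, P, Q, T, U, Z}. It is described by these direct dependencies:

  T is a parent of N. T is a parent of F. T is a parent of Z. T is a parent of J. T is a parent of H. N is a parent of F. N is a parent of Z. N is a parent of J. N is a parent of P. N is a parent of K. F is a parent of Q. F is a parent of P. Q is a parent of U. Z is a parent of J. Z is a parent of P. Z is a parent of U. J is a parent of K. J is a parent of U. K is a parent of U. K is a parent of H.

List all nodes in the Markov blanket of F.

Pa(F) = {N, T}.
F's children: P, Q.
Other parents of F's children:
  Q: —
  P: N, Z
Union: {N, T} ∪ {P, Q} ∪ {N, Z} = {N, P, Q, T, Z}.

{N, P, Q, T, Z}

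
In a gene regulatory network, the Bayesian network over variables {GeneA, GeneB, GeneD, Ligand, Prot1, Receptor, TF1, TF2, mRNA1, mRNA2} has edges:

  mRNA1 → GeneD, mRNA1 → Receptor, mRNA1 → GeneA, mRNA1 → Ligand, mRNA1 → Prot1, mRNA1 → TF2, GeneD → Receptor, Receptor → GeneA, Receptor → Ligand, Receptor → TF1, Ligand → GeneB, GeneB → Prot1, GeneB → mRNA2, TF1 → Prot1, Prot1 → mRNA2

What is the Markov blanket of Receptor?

{GeneA, GeneD, Ligand, TF1, mRNA1}

A node's Markov blanket = Pa ∪ Ch ∪ (parents of Ch other than the node itself).
Ch(Receptor) = {GeneA, Ligand, TF1}.
Receptor's parents: GeneD, mRNA1.
Parents of each child, excluding Receptor:
  GeneA also has parent mRNA1.
  parents(Ligand) \ {Receptor} = {mRNA1}.
  TF1 has no other parent.
So the Markov blanket of Receptor is {GeneA, GeneD, Ligand, TF1, mRNA1}.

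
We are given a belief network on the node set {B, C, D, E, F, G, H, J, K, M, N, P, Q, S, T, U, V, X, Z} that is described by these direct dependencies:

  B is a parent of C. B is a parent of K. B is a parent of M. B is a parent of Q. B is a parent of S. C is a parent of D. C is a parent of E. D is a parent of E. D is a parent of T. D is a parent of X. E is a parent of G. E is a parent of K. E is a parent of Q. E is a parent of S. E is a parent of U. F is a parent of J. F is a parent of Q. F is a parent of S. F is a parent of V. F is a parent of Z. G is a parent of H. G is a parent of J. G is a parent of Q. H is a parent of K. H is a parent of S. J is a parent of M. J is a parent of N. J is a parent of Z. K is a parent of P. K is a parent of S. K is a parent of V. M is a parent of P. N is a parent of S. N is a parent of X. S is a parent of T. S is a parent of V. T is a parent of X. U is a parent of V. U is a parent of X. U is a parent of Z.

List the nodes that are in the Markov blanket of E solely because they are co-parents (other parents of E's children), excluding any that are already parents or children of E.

Children of E: G, K, Q, S, U.
  G: no additional parents.
  K also has parents B, H.
  parents(Q) \ {E} = {B, F, G}.
  S also has parents B, F, H, K, N.
  U: no additional parents.
Excluding nodes already adjacent to E (C, D, G, K, Q, S, U), the co-parent-only contribution is {B, F, H, N}.

{B, F, H, N}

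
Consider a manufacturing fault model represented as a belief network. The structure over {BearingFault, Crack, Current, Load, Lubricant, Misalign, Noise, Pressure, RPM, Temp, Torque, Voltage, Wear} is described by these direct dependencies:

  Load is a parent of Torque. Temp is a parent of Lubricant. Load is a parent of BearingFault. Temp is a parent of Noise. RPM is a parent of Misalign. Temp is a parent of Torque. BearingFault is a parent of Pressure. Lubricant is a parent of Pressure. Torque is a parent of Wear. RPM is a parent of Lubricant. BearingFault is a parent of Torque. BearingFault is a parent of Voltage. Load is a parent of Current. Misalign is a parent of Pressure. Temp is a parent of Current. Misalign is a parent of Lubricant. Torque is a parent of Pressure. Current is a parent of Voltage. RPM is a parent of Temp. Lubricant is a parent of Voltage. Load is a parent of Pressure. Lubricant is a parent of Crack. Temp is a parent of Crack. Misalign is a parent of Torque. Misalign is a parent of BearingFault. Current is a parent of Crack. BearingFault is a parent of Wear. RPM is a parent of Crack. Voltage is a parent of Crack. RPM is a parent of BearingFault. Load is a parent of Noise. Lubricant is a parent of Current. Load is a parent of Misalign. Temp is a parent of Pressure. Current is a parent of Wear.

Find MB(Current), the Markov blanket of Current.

{BearingFault, Crack, Load, Lubricant, RPM, Temp, Torque, Voltage, Wear}

The Markov blanket of a node is its parents, its children, and the other parents of its children.
Current's parents: Load, Lubricant, Temp.
Current's children: Crack, Voltage, Wear.
Other parents of Current's children:
  Wear's other parents are BearingFault, Torque.
  Voltage also has parents BearingFault, Lubricant.
  Crack also has parents Lubricant, RPM, Temp, Voltage.
Union: {Load, Lubricant, Temp} ∪ {Crack, Voltage, Wear} ∪ {BearingFault, Lubricant, RPM, Temp, Torque, Voltage} = {BearingFault, Crack, Load, Lubricant, RPM, Temp, Torque, Voltage, Wear}.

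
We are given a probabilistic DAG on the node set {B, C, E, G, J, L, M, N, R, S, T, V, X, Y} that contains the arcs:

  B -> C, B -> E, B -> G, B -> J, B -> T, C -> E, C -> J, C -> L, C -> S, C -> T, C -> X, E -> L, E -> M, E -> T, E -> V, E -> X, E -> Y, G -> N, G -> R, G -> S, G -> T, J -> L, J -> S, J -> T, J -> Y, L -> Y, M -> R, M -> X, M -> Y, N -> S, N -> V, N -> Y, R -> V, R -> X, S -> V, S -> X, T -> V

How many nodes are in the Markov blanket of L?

L has parents C, E, J.
Ch(L) = {Y}.
Other parents of L's children:
  Y's other parents are E, J, M, N.
MB(L) = {C, E, J, M, N, Y}, which has 6 nodes.

6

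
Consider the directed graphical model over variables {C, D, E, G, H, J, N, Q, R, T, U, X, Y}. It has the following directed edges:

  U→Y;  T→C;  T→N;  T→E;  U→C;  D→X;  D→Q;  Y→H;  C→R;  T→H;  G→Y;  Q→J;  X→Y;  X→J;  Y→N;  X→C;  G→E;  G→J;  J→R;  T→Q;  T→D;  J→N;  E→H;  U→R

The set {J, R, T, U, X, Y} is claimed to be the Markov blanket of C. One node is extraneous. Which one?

By definition, MB(C) is built from C's parents, C's children, and the co-parents of C.
C has parents T, U, X.
C's children: R.
Co-parents of C (other parents of its children):
  R: J, U
MB(C) = {J, R, T, U, X}.
Y is neither a parent, child, nor co-parent of C, so it does not belong.

Y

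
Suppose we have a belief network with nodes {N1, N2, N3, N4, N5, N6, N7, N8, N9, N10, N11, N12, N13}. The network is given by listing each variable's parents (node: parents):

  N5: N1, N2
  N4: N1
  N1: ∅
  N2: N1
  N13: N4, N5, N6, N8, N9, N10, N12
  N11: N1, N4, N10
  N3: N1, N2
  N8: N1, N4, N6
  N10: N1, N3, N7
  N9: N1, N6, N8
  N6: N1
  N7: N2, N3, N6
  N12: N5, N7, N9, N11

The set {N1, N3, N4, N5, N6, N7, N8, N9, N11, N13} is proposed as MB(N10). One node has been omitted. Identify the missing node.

Recall MB(v) = parents ∪ children ∪ spouses, where spouses are the other parents of v's children.
N10 has parents N1, N3, N7.
Children of N10: N11, N13.
Parents of each child, excluding N10:
  N11 also has parents N1, N4.
  N13's other parents are N4, N5, N6, N8, N9, N12.
MB(N10) = {N1, N3, N4, N5, N6, N7, N8, N9, N11, N12, N13}.
Comparing with the claimed set, N12 is missing.

N12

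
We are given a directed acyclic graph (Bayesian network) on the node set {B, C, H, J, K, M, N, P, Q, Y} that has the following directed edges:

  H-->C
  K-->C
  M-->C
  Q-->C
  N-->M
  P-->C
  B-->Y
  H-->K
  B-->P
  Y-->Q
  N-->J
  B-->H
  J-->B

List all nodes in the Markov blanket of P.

{B, C, H, K, M, Q}

The Markov blanket of a node is its parents, its children, and the other parents of its children.
P has parent B.
P's children: C.
Parents of each child, excluding P:
  parents(C) \ {P} = {H, K, M, Q}.
Taking the union gives {B, C, H, K, M, Q}.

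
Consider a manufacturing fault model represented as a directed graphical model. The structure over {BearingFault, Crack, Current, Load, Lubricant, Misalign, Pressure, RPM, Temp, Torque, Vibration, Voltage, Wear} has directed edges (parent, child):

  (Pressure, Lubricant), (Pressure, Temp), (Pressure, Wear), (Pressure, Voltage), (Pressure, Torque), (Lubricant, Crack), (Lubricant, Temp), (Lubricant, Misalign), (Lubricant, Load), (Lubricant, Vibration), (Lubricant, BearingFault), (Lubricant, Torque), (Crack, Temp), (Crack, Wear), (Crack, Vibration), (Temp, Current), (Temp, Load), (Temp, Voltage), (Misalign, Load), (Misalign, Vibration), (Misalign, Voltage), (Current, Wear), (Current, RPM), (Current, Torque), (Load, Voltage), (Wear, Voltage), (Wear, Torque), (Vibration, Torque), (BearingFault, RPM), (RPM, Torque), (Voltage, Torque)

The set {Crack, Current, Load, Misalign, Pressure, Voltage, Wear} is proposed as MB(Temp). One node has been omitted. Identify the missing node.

Temp's parents: Crack, Lubricant, Pressure.
Temp has children Current, Load, Voltage.
For each child, the remaining parents (spouses of Temp):
  Current has no other parent.
  Load's other parents are Lubricant, Misalign.
  Voltage's other parents are Load, Misalign, Pressure, Wear.
MB(Temp) = {Crack, Current, Load, Lubricant, Misalign, Pressure, Voltage, Wear}.
Comparing with the claimed set, Lubricant is missing.

Lubricant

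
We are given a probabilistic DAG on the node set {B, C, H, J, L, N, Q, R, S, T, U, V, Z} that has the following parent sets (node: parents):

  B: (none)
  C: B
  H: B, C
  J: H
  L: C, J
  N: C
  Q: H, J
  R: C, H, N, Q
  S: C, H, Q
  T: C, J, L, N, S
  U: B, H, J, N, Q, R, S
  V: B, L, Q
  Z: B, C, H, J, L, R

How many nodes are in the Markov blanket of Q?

10

The Markov blanket of a node is its parents, its children, and the other parents of its children.
Q's parents: H, J.
Ch(Q) = {R, S, U, V}.
For each child, the remaining parents (spouses of Q):
  R's other parents are C, H, N.
  S's other parents are C, H.
  U also has parents B, H, J, N, R, S.
  parents(V) \ {Q} = {B, L}.
MB(Q) = {B, C, H, J, L, N, R, S, U, V}, which has 10 nodes.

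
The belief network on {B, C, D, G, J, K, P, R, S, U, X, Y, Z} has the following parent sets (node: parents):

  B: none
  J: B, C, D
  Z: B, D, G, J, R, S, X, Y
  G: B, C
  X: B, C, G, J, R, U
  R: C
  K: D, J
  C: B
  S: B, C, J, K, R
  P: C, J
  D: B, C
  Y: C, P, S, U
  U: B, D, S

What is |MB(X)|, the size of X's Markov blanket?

10

Pa(X) = {B, C, G, J, R, U}.
Children of X: Z.
Co-parents of X (other parents of its children):
  Z: B, D, G, J, R, S, Y
MB(X) = {B, C, D, G, J, R, S, U, Y, Z}, which has 10 nodes.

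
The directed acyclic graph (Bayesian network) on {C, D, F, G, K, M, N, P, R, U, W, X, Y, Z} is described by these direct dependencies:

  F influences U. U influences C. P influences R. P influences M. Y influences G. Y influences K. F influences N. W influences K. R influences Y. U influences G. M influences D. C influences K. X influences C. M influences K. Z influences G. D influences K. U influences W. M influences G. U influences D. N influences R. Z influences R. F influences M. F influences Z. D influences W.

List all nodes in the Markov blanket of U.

{C, D, F, G, M, W, X, Y, Z}

Recall MB(v) = parents ∪ children ∪ spouses, where spouses are the other parents of v's children.
Children of U: C, D, G, W.
U's parents: F.
Co-parents of U (other parents of its children):
  C's other parent is X.
  D also has parent M.
  parents(W) \ {U} = {D}.
  parents(G) \ {U} = {M, Y, Z}.
So the Markov blanket of U is {C, D, F, G, M, W, X, Y, Z}.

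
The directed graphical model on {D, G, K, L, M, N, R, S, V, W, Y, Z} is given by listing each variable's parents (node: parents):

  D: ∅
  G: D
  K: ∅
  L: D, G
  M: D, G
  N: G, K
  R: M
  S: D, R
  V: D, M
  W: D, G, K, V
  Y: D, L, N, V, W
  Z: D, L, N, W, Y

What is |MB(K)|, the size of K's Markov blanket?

5

Recall MB(v) = parents ∪ children ∪ spouses, where spouses are the other parents of v's children.
K has no parents.
K's children: N, W.
Other parents of K's children:
  N also has parent G.
  W also has parents D, G, V.
MB(K) = {D, G, N, V, W}, which has 5 nodes.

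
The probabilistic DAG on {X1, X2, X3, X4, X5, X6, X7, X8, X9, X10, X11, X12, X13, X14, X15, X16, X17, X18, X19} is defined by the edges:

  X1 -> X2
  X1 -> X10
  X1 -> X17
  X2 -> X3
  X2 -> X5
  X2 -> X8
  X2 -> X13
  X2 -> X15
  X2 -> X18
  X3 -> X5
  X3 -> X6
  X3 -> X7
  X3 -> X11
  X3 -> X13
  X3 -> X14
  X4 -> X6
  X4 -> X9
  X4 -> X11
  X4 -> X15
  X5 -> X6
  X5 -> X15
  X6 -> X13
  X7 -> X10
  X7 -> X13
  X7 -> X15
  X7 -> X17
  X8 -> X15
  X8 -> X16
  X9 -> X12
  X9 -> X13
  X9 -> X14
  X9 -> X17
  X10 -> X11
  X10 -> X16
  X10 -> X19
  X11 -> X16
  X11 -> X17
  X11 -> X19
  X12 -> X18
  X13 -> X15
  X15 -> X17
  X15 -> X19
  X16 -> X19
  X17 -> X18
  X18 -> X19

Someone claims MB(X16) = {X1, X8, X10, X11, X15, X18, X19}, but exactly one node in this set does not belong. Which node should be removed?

X1

Recall MB(v) = parents ∪ children ∪ spouses, where spouses are the other parents of v's children.
Ch(X16) = {X19}.
Pa(X16) = {X8, X10, X11}.
For each child, the remaining parents (spouses of X16):
  X19 also has parents X10, X11, X15, X18.
MB(X16) = {X8, X10, X11, X15, X18, X19}.
X1 is neither a parent, child, nor co-parent of X16, so it does not belong.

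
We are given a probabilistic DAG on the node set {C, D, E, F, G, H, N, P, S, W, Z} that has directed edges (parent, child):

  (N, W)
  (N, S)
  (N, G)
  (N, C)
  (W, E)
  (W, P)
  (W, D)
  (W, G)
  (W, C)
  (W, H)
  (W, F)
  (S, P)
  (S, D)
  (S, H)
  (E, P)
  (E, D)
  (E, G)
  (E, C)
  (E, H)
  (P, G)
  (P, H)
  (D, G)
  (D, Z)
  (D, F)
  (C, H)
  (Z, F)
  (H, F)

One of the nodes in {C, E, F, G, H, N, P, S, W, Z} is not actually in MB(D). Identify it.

C

Parents of D: E, S, W.
Ch(D) = {F, G, Z}.
Co-parents of D (other parents of its children):
  G: E, N, P, W
  Z: —
  F: H, W, Z
MB(D) = {E, F, G, H, N, P, S, W, Z}.
C is neither a parent, child, nor co-parent of D, so it does not belong.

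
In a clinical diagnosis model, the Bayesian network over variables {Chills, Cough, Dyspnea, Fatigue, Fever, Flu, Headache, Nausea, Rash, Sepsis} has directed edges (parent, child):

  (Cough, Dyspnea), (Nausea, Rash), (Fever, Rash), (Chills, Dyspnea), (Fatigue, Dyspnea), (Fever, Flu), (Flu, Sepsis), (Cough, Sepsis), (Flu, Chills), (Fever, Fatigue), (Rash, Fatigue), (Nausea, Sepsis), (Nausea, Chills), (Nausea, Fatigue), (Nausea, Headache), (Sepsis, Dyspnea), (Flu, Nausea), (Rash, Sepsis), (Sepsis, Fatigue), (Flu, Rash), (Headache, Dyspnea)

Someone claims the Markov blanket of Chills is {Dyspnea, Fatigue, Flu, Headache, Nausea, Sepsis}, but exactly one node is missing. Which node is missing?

Cough

The Markov blanket of a node is its parents, its children, and the other parents of its children.
Chills's parents: Flu, Nausea.
Children of Chills: Dyspnea.
Parents of each child, excluding Chills:
  Dyspnea's other parents are Cough, Fatigue, Headache, Sepsis.
MB(Chills) = {Cough, Dyspnea, Fatigue, Flu, Headache, Nausea, Sepsis}.
Comparing with the claimed set, Cough is missing.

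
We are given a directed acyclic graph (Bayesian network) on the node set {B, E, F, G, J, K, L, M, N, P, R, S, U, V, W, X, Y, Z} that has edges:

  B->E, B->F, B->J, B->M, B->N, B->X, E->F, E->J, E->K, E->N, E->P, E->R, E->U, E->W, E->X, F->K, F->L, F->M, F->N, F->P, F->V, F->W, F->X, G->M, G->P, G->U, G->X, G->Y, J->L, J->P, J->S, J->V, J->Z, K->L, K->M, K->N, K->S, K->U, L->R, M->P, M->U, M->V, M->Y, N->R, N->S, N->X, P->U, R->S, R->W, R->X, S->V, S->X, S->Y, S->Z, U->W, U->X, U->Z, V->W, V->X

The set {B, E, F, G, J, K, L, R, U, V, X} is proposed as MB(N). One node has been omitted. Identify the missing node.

S

N's parents: B, E, F, K.
Children of N: R, S, X.
Co-parents of N (other parents of its children):
  R also has parents E, L.
  S's other parents are J, K, R.
  parents(X) \ {N} = {B, E, F, G, R, S, U, V}.
MB(N) = {B, E, F, G, J, K, L, R, S, U, V, X}.
Comparing with the claimed set, S is missing.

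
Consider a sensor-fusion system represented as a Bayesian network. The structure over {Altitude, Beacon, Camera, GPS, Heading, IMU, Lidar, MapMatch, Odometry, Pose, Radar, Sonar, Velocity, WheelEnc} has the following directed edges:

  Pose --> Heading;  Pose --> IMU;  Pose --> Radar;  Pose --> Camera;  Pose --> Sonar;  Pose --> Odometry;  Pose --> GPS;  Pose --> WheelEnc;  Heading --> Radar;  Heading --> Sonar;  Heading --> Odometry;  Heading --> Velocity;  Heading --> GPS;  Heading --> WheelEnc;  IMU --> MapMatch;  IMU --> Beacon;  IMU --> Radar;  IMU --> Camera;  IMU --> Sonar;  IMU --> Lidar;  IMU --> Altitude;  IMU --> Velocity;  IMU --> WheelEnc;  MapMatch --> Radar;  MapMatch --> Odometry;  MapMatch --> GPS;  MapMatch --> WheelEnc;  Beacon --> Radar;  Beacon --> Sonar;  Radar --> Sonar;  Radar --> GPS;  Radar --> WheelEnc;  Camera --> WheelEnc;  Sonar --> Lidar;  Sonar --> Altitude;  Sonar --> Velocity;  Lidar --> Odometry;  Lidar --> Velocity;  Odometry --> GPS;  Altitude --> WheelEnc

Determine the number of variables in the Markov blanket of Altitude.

A node's Markov blanket = Pa ∪ Ch ∪ (parents of Ch other than the node itself).
Ch(Altitude) = {WheelEnc}.
Parents of Altitude: IMU, Sonar.
Parents of each child, excluding Altitude:
  WheelEnc also has parents Camera, Heading, IMU, MapMatch, Pose, Radar.
MB(Altitude) = {Camera, Heading, IMU, MapMatch, Pose, Radar, Sonar, WheelEnc}, which has 8 nodes.

8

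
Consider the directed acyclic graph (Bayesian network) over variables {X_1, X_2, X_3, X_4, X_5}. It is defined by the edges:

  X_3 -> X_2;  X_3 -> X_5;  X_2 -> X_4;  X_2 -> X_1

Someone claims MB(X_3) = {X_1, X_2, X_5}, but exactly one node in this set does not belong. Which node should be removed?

X_1

By definition, MB(X_3) is built from X_3's parents, X_3's children, and the co-parents of X_3.
Pa(X_3) = {}.
Children of X_3: X_2, X_5.
Other parents of X_3's children:
  X_2 has no other parent.
  X_5 has no other parent.
MB(X_3) = {X_2, X_5}.
X_1 is neither a parent, child, nor co-parent of X_3, so it does not belong.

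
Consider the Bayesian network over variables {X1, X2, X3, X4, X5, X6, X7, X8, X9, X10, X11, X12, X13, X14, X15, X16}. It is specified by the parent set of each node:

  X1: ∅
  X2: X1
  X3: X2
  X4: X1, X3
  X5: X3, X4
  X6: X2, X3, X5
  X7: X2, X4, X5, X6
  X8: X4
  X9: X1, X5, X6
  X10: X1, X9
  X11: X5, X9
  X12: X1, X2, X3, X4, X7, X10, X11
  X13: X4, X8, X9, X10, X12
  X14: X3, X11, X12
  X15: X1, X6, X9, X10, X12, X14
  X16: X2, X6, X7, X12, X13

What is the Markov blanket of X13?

{X2, X4, X6, X7, X8, X9, X10, X12, X16}

Parents of X13: X4, X8, X9, X10, X12.
Children of X13: X16.
Parents of each child, excluding X13:
  X16: X2, X6, X7, X12
Union: {X4, X8, X9, X10, X12} ∪ {X16} ∪ {X2, X6, X7, X12} = {X2, X4, X6, X7, X8, X9, X10, X12, X16}.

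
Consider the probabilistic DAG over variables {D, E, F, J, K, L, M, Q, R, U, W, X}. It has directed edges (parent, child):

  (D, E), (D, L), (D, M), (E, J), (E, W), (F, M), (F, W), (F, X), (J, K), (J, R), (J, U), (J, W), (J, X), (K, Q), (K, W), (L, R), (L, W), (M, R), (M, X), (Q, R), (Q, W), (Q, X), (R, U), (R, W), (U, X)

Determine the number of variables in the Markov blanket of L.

9

The Markov blanket of a node is its parents, its children, and the other parents of its children.
Pa(L) = {D}.
L's children: R, W.
Parents of each child, excluding L:
  parents(R) \ {L} = {J, M, Q}.
  W's other parents are E, F, J, K, Q, R.
MB(L) = {D, E, F, J, K, M, Q, R, W}, which has 9 nodes.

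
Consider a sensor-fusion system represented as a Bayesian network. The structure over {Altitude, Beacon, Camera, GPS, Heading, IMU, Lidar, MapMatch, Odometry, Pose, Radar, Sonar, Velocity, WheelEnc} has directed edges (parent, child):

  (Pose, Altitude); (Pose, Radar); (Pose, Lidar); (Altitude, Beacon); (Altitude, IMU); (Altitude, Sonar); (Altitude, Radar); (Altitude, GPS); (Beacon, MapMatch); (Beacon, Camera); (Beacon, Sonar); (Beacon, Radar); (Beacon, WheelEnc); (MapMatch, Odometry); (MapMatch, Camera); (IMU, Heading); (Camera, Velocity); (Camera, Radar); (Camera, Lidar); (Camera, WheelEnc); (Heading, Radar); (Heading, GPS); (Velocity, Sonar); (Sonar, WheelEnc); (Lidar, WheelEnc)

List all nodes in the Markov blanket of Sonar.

Recall MB(v) = parents ∪ children ∪ spouses, where spouses are the other parents of v's children.
Sonar has child WheelEnc.
Sonar has parents Altitude, Beacon, Velocity.
Other parents of Sonar's children:
  WheelEnc: Beacon, Camera, Lidar
Union: {Altitude, Beacon, Velocity} ∪ {WheelEnc} ∪ {Beacon, Camera, Lidar} = {Altitude, Beacon, Camera, Lidar, Velocity, WheelEnc}.

{Altitude, Beacon, Camera, Lidar, Velocity, WheelEnc}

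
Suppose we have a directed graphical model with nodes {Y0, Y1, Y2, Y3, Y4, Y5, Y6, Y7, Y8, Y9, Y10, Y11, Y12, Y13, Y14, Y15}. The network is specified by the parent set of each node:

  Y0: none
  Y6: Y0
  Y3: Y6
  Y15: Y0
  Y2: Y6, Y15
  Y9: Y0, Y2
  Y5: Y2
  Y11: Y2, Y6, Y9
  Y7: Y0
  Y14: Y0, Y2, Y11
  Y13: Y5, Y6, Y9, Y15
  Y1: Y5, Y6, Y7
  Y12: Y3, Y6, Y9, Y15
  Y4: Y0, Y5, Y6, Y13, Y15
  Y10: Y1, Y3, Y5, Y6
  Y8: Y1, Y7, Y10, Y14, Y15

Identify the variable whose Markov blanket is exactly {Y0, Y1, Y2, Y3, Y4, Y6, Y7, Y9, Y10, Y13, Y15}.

Y5

The target node must have every member of {Y0, Y1, Y2, Y3, Y4, Y6, Y7, Y9, Y10, Y13, Y15} as a parent, child, or co-parent, and no others.
Parents of Y5: Y2; children: Y1, Y4, Y10, Y13; co-parents: Y0, Y1, Y3, Y6, Y7, Y9, Y13, Y15.
These exactly cover the given set, so the node is Y5.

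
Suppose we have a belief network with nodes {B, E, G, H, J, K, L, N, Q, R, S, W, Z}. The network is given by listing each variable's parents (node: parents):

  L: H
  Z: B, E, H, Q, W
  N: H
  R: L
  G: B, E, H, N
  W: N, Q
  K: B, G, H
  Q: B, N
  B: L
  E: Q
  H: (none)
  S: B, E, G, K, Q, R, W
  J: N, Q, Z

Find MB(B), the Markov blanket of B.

{E, G, H, K, L, N, Q, R, S, W, Z}

A node's Markov blanket = Pa ∪ Ch ∪ (parents of Ch other than the node itself).
Parents of B: L.
B has children G, K, Q, S, Z.
Other parents of B's children:
  parents(Q) \ {B} = {N}.
  Z's other parents are E, H, Q, W.
  G also has parents E, H, N.
  parents(K) \ {B} = {G, H}.
  parents(S) \ {B} = {E, G, K, Q, R, W}.
MB(B) = {E, G, H, K, L, N, Q, R, S, W, Z}.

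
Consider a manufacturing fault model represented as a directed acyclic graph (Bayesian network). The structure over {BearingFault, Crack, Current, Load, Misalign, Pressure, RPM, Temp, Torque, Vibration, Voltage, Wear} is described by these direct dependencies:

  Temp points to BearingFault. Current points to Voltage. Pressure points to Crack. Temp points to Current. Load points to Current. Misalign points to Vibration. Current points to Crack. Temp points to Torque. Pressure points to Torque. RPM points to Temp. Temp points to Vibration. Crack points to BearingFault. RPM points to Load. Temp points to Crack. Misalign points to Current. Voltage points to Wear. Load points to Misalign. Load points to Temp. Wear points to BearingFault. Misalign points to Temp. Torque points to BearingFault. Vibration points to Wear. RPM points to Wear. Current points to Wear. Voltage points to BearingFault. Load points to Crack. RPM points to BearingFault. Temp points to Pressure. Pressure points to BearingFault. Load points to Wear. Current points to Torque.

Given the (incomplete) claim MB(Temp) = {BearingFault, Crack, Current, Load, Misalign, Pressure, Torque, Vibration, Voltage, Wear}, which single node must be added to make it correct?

By definition, MB(Temp) is built from Temp's parents, Temp's children, and the co-parents of Temp.
Temp has parents Load, Misalign, RPM.
Ch(Temp) = {BearingFault, Crack, Current, Pressure, Torque, Vibration}.
Co-parents of Temp (other parents of its children):
  parents(Vibration) \ {Temp} = {Misalign}.
  Pressure: no additional parents.
  Current also has parents Load, Misalign.
  Crack's other parents are Current, Load, Pressure.
  Torque also has parents Current, Pressure.
  BearingFault also has parents Crack, Pressure, RPM, Torque, Voltage, Wear.
MB(Temp) = {BearingFault, Crack, Current, Load, Misalign, Pressure, RPM, Torque, Vibration, Voltage, Wear}.
Comparing with the claimed set, RPM is missing.

RPM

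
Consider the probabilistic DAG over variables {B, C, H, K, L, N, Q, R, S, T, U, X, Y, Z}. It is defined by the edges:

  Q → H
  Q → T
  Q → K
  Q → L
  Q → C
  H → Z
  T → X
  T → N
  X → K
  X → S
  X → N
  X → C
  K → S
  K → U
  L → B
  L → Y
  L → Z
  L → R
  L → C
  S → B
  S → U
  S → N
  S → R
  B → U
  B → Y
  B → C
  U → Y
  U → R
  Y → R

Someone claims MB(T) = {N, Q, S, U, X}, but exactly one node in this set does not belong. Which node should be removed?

U

T's children: N, X.
Parents of T: Q.
Parents of each child, excluding T:
  X: —
  N: S, X
MB(T) = {N, Q, S, X}.
U is neither a parent, child, nor co-parent of T, so it does not belong.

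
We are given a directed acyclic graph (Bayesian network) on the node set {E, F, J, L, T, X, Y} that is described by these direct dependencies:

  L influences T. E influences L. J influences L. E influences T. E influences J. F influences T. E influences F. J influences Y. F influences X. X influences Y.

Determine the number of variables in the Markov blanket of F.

4

F has parent E.
Children of F: T, X.
For each child, the remaining parents (spouses of F):
  T's other parents are E, L.
  X has no other parent.
MB(F) = {E, L, T, X}, which has 4 nodes.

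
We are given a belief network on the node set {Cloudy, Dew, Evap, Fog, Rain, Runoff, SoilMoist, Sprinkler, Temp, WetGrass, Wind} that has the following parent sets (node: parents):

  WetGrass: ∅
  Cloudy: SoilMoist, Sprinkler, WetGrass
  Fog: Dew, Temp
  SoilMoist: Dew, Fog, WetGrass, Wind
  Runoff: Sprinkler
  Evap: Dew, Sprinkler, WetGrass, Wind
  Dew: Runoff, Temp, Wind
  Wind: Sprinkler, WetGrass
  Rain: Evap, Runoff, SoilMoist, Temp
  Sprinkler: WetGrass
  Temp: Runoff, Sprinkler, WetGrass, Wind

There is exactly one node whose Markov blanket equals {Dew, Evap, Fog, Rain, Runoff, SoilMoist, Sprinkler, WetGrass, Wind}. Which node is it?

The target node must have every member of {Dew, Evap, Fog, Rain, Runoff, SoilMoist, Sprinkler, WetGrass, Wind} as a parent, child, or co-parent, and no others.
Parents of Temp: Runoff, Sprinkler, WetGrass, Wind; children: Dew, Fog, Rain; co-parents: Dew, Evap, Runoff, SoilMoist, Wind.
These exactly cover the given set, so the node is Temp.

Temp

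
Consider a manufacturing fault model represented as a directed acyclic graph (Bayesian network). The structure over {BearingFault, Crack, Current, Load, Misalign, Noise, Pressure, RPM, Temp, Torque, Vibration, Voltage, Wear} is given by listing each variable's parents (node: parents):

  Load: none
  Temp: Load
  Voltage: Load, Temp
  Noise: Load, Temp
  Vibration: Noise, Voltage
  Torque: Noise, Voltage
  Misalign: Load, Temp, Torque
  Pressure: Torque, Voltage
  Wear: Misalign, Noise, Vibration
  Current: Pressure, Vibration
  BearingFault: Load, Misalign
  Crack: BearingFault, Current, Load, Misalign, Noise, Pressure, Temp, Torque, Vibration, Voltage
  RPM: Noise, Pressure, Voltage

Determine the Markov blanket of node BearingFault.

The Markov blanket of a node is its parents, its children, and the other parents of its children.
Parents of BearingFault: Load, Misalign.
Ch(BearingFault) = {Crack}.
For each child, the remaining parents (spouses of BearingFault):
  Crack's other parents are Current, Load, Misalign, Noise, Pressure, Temp, Torque, Vibration, Voltage.
MB(BearingFault) = {Crack, Current, Load, Misalign, Noise, Pressure, Temp, Torque, Vibration, Voltage}.

{Crack, Current, Load, Misalign, Noise, Pressure, Temp, Torque, Vibration, Voltage}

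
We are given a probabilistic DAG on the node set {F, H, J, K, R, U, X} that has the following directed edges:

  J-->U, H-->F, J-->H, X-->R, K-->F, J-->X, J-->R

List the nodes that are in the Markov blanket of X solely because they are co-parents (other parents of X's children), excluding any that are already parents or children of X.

{}

Children of X: R.
  R's other parent is J.
Excluding nodes already adjacent to X (J, R), the co-parent-only contribution is {}.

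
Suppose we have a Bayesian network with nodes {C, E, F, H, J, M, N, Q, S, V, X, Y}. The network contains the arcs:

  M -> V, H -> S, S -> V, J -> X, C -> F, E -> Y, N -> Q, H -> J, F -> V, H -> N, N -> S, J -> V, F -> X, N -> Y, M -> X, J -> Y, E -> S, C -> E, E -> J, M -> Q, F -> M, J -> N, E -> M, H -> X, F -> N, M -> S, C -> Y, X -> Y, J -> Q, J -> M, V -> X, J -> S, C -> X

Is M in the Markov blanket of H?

Yes

M is a co-parent of H: both are parents of S, X.
So M ∈ MB(H).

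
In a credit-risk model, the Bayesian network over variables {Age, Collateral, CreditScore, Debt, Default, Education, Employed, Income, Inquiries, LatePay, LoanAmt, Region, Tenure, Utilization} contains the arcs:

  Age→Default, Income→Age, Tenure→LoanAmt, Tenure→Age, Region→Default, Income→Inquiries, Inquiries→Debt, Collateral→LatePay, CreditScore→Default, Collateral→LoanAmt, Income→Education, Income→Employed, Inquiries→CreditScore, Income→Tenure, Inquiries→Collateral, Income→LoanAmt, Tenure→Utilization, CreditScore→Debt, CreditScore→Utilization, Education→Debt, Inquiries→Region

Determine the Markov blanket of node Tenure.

The Markov blanket of a node is its parents, its children, and the other parents of its children.
Tenure has parent Income.
Tenure's children: Age, LoanAmt, Utilization.
Other parents of Tenure's children:
  LoanAmt: Collateral, Income
  Age: Income
  Utilization: CreditScore
So the Markov blanket of Tenure is {Age, Collateral, CreditScore, Income, LoanAmt, Utilization}.

{Age, Collateral, CreditScore, Income, LoanAmt, Utilization}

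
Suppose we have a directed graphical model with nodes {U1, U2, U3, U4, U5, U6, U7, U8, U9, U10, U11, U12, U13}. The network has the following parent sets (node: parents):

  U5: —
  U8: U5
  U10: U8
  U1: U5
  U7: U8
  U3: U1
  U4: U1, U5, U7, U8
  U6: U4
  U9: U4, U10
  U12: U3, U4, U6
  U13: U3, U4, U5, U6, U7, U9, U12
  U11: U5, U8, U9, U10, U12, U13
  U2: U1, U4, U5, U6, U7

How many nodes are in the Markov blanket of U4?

11

Parents of U4: U1, U5, U7, U8.
U4's children: U2, U6, U9, U12, U13.
Co-parents of U4 (other parents of its children):
  U6: —
  U9: U10
  U12: U3, U6
  U13: U3, U5, U6, U7, U9, U12
  U2: U1, U5, U6, U7
MB(U4) = {U1, U2, U3, U5, U6, U7, U8, U9, U10, U12, U13}, which has 11 nodes.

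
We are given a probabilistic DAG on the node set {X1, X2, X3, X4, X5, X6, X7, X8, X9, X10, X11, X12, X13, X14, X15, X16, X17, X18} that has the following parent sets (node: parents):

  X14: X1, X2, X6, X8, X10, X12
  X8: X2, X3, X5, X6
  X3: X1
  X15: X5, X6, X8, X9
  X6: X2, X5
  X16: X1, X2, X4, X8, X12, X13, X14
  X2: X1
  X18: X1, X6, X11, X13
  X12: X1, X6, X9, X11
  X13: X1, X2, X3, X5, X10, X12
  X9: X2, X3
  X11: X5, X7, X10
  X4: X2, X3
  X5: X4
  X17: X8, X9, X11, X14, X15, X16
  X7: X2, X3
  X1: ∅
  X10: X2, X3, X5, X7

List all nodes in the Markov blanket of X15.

Children of X15: X17.
Pa(X15) = {X5, X6, X8, X9}.
Other parents of X15's children:
  X17: X8, X9, X11, X14, X16
So the Markov blanket of X15 is {X5, X6, X8, X9, X11, X14, X16, X17}.

{X5, X6, X8, X9, X11, X14, X16, X17}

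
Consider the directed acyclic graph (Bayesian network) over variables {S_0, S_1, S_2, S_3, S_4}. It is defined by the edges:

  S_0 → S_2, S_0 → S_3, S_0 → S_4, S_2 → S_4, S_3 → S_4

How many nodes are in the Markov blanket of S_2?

3

Recall MB(v) = parents ∪ children ∪ spouses, where spouses are the other parents of v's children.
Pa(S_2) = {S_0}.
S_2's children: S_4.
Co-parents of S_2 (other parents of its children):
  S_4's other parents are S_0, S_3.
MB(S_2) = {S_0, S_3, S_4}, which has 3 nodes.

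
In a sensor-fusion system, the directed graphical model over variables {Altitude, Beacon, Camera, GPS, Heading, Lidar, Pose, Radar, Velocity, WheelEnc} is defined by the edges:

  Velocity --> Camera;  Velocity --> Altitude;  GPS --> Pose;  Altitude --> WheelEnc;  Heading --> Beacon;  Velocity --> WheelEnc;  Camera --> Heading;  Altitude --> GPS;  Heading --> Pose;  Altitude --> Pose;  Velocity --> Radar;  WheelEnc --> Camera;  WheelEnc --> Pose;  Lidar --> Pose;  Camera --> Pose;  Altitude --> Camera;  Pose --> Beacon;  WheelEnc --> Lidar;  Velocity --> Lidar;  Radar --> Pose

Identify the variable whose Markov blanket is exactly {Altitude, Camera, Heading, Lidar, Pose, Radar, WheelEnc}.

GPS

The target node must have every member of {Altitude, Camera, Heading, Lidar, Pose, Radar, WheelEnc} as a parent, child, or co-parent, and no others.
Parents of GPS: Altitude; children: Pose; co-parents: Altitude, Camera, Heading, Lidar, Radar, WheelEnc.
These exactly cover the given set, so the node is GPS.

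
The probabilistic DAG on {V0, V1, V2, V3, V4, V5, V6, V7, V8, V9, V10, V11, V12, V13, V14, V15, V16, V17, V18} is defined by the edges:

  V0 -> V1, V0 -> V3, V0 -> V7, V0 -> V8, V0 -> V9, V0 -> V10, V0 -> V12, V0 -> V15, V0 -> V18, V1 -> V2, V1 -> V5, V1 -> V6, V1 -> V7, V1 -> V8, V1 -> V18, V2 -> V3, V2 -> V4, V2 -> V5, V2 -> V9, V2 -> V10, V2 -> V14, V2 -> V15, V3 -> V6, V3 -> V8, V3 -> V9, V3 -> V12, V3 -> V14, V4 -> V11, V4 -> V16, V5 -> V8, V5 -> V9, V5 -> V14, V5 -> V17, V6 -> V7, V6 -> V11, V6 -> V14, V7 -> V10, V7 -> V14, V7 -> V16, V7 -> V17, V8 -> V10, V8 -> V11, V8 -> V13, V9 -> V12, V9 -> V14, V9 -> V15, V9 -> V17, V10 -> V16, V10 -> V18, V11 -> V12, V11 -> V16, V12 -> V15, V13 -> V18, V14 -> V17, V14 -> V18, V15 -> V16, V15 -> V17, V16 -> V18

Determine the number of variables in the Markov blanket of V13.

7

By definition, MB(V13) is built from V13's parents, V13's children, and the co-parents of V13.
Children of V13: V18.
Pa(V13) = {V8}.
Co-parents of V13 (other parents of its children):
  parents(V18) \ {V13} = {V0, V1, V10, V14, V16}.
MB(V13) = {V0, V1, V8, V10, V14, V16, V18}, which has 7 nodes.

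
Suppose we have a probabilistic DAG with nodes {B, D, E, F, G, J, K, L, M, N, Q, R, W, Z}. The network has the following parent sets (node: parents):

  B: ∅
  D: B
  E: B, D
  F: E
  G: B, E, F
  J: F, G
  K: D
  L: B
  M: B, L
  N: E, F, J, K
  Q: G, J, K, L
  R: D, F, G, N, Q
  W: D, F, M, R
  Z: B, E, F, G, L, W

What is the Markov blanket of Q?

{D, F, G, J, K, L, N, R}

Recall MB(v) = parents ∪ children ∪ spouses, where spouses are the other parents of v's children.
Q has parents G, J, K, L.
Q's children: R.
Parents of each child, excluding Q:
  R's other parents are D, F, G, N.
MB(Q) = {D, F, G, J, K, L, N, R}.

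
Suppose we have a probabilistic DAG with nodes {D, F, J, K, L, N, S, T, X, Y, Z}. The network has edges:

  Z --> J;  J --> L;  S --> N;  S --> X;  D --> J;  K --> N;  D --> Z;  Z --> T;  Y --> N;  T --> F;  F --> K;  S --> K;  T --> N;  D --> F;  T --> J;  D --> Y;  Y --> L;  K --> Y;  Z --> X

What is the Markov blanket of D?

{F, J, K, T, Y, Z}

Recall MB(v) = parents ∪ children ∪ spouses, where spouses are the other parents of v's children.
D's children: F, J, Y, Z.
Parents of D: none.
Other parents of D's children:
  Z: —
  F: T
  J: T, Z
  Y: K
MB(D) = {F, J, K, T, Y, Z}.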